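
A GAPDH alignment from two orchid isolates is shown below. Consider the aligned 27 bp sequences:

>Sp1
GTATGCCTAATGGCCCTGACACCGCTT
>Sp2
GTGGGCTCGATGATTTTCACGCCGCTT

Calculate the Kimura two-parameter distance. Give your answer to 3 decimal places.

Of 27 sites, 9 differences are transitions and 2 are transversions, so P = 9/27 ≈ 0.333333 and Q = 2/27 ≈ 0.074074.
Under the Kimura two-parameter model, d = −½ ln(1 − 2P − Q) − ¼ ln(1 − 2Q).
1 − 2P − Q = 0.25926, giving −½ ln(0.25926) = 0.674962.
1 − 2Q = 0.851852, giving −¼ ln(0.851852) = 0.040086.
d = 0.674962 + 0.040086 = 0.715048.

0.715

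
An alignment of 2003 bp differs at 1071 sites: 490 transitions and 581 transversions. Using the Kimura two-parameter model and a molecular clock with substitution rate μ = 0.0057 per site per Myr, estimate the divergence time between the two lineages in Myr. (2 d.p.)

85.31

P = 490/2003 ≈ 0.244633 and Q = 581/2003 ≈ 0.290065.
Under the Kimura two-parameter model, d = −½ ln(1 − 2P − Q) − ¼ ln(1 − 2Q).
1 − 2P − Q = 0.220669, giving −½ ln(0.220669) = 0.755546.
1 − 2Q = 0.41987, giving −¼ ln(0.41987) = 0.216953.
d = 0.755546 + 0.216953 = 0.972499.
Under a molecular clock d = 2μt, so t = d/(2μ) = 0.972499 / (2 × 0.0057) = 85.31 Myr.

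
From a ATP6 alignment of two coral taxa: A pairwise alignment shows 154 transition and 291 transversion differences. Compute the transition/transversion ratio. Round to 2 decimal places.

R = 154/291 = 0.529209… ≈ 0.53 (to 2 d.p.).

0.53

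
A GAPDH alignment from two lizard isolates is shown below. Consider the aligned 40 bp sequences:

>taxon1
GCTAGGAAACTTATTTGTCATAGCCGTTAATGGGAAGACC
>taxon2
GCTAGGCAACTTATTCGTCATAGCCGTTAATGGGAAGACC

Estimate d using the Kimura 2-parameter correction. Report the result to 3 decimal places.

0.052

Of 40 sites, 1 differences are transitions and 1 are transversions, so P = 1/40 = 0.025 and Q = 1/40 = 0.025.
Under the Kimura two-parameter model, d = −½ ln(1 − 2P − Q) − ¼ ln(1 − 2Q).
1 − 2P − Q = 0.925, giving −½ ln(0.925) = 0.038981.
1 − 2Q = 0.95, giving −¼ ln(0.95) = 0.012823.
d = 0.038981 + 0.012823 = 0.051804.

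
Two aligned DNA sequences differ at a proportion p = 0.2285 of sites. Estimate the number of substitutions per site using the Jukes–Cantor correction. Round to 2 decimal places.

0.27

d = −(3/4) ln(1 − 4p/3) = −0.75 ln(1 − 0.304667) = −0.75 ln(0.695333)
  = −0.75 × (-0.363364) = 0.272523 substitutions/site.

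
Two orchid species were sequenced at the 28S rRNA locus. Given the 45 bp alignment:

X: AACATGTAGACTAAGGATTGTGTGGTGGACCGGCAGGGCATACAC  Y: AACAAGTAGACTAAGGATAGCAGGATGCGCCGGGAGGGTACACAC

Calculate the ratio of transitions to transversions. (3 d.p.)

1.200

Transitions are A↔G and C↔T; transversions are all other mismatches.
Transitions: 6. Transversions: 5.
R = 6/5 = 1.200.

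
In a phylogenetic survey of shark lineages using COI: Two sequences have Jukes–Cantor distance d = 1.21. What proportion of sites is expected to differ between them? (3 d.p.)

0.601

p = (3/4)(1 − e^(−4d/3)) = 0.75 × (1 − e^(-1.613333)) = 0.75 × (1 − 0.199222) = 0.600584.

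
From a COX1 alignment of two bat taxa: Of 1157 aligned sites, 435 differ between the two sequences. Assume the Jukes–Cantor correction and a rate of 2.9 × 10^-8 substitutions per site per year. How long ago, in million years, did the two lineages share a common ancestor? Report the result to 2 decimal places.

9.00

p = 435/1157 ≈ 0.375972.
d = −(3/4) ln(1 − 4p/3) = −0.75 ln(1 − 0.501296) = −0.75 ln(0.498704)
  = −0.75 × (-0.695743) = 0.521807 substitutions/site.
Under a molecular clock d = 2μt, so t = d/(2μ) = 0.521807 / (2 × 2.9 × 10^-8) = 9.00 million years.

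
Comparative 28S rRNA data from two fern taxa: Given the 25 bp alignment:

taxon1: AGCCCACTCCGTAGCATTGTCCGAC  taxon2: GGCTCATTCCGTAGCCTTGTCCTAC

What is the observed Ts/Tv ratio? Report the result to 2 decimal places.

1.50

Transitions are A↔G and C↔T; transversions are all other mismatches.
Transitions: 3. Transversions: 2.
R = 3/2 = 1.50.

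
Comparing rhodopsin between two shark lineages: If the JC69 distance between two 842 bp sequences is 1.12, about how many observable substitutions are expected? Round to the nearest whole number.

Invert JC69: p = (3/4)(1 − e^(−4d/3)) = 0.75 × (1 − e^(-1.493333)) = 0.75 × (1 − 0.224623) = 0.581533.
Expected differing sites = pL ≈ 0.581533 × 842 = 489.650786 ≈ 490.

490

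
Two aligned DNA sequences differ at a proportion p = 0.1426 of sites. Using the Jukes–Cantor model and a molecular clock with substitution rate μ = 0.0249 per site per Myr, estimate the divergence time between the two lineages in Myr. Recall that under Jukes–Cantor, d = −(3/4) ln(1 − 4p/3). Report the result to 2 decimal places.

3.18

d = −(3/4) ln(1 − 4p/3) = −0.75 ln(1 − 0.190133) = −0.75 ln(0.809867)
  = −0.75 × (-0.210885) = 0.158164 substitutions/site.
Under a molecular clock d = 2μt, so t = d/(2μ) = 0.158164 / (2 × 0.0249) = 3.18 Myr.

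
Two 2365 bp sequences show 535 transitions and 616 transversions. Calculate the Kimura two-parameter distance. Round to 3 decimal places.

0.808

P = 535/2365 ≈ 0.226216 and Q = 616/2365 ≈ 0.260465.
Under the Kimura two-parameter model, d = −½ ln(1 − 2P − Q) − ¼ ln(1 − 2Q).
1 − 2P − Q = 0.287103, giving −½ ln(0.287103) = 0.623957.
1 − 2Q = 0.47907, giving −¼ ln(0.47907) = 0.183977.
d = 0.623957 + 0.183977 = 0.807934.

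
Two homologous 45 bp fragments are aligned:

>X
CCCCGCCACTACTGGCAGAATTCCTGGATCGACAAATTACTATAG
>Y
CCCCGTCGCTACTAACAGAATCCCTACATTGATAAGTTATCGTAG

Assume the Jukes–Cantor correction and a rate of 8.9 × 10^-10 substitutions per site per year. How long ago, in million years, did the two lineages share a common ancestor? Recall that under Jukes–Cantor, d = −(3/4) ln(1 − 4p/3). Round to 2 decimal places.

204.96

The sequences differ at 13 of 45 sites, so p = 13/45 ≈ 0.288889.
d = −(3/4) ln(1 − 4p/3) = −0.75 ln(1 − 0.385185) = −0.75 ln(0.614815)
  = −0.75 × (-0.486434) = 0.364826 substitutions/site.
Under a molecular clock d = 2μt, so t = d/(2μ) = 0.364826 / (2 × 8.9 × 10^-10) = 204.96 million years.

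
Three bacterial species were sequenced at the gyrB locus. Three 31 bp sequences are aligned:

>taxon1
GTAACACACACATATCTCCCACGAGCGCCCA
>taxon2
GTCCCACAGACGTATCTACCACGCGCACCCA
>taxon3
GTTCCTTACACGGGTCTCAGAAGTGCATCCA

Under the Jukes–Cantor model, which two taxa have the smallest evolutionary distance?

taxon1 and taxon2

taxon1–taxon2: 7/31 differ, p = 0.226, d = 0.269.
taxon1–taxon3: 13/31 differ, p = 0.419, d = 0.614.
taxon2–taxon3: 12/31 differ, p = 0.387, d = 0.544.
The smallest distance is between taxon1 and taxon2.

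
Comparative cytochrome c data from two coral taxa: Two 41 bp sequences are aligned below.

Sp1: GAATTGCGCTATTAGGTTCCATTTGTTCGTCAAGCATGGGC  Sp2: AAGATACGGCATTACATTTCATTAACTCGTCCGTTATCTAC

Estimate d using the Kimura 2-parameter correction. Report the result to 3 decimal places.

Of 41 sites, 11 differences are transitions and 8 are transversions, so P = 11/41 ≈ 0.268293 and Q = 8/41 ≈ 0.195122.
Under the Kimura two-parameter model, d = −½ ln(1 − 2P − Q) − ¼ ln(1 − 2Q).
1 − 2P − Q = 0.268292, giving −½ ln(0.268292) = 0.657840.
1 − 2Q = 0.609756, giving −¼ ln(0.609756) = 0.123674.
d = 0.657840 + 0.123674 = 0.781514.

0.782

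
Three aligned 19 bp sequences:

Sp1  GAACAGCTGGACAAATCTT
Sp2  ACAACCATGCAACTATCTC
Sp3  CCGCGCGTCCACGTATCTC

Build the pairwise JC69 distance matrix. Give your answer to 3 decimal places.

d(Sp1,Sp2) = 1.109, d(Sp1,Sp3) = 1.109, d(Sp2,Sp3) = 0.618

Sp1–Sp2: 11/19 sites differ → p ≈ 0.578947, d = −0.75 ln(1 − 0.771929) = 1.108574 ≈ 1.109.
Sp1–Sp3: 11/19 sites differ → p ≈ 0.578947, d = −0.75 ln(1 − 0.771929) = 1.108574 ≈ 1.109.
Sp2–Sp3: 8/19 sites differ → p ≈ 0.421053, d = −0.75 ln(1 − 0.561404) = 0.618132 ≈ 0.618.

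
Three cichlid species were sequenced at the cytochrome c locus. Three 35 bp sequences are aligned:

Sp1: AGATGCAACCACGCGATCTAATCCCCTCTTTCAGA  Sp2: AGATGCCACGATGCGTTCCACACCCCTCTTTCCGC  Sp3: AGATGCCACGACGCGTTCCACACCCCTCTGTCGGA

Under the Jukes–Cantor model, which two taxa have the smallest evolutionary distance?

Sp1–Sp2: 9/35 differ, p = 0.257, d = 0.315.
Sp1–Sp3: 8/35 differ, p = 0.229, d = 0.273.
Sp2–Sp3: 4/35 differ, p = 0.114, d = 0.124.
The smallest distance is between Sp2 and Sp3.

Sp2 and Sp3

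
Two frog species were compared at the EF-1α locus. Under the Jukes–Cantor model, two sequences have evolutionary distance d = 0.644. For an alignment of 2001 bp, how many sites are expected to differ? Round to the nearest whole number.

865

Invert JC69: p = (3/4)(1 − e^(−4d/3)) = 0.75 × (1 − e^(-0.858667)) = 0.75 × (1 − 0.423727) = 0.432205.
Expected differing sites = pL ≈ 0.432205 × 2001 = 864.842205 ≈ 865.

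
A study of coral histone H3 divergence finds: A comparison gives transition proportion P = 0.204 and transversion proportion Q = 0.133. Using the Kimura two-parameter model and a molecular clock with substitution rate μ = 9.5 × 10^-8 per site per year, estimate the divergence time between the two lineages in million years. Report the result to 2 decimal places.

2.46

Under the Kimura two-parameter model, d = −½ ln(1 − 2P − Q) − ¼ ln(1 − 2Q).
1 − 2P − Q = 0.459, giving −½ ln(0.459) = 0.389353.
1 − 2Q = 0.734, giving −¼ ln(0.734) = 0.077312.
d = 0.389353 + 0.077312 = 0.466665.
Under a molecular clock d = 2μt, so t = d/(2μ) = 0.466665 / (2 × 9.5 × 10^-8) = 2.46 million years.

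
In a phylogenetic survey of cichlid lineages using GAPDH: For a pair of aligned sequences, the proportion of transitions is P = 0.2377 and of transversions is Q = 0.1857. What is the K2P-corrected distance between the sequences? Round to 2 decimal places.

Under the Kimura two-parameter model, d = −½ ln(1 − 2P − Q) − ¼ ln(1 − 2Q).
1 − 2P − Q = 0.3389, giving −½ ln(0.3389) = 0.541025.
1 − 2Q = 0.6286, giving −¼ ln(0.6286) = 0.116065.
d = 0.541025 + 0.116065 = 0.657090.

0.66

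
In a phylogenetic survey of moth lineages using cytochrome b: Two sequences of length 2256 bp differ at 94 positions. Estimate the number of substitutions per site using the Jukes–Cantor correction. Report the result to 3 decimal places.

0.043

p = 94/2256 ≈ 0.041667.
d = −(3/4) ln(1 − 4p/3) = −0.75 ln(1 − 0.055556) = −0.75 ln(0.944444)
  = −0.75 × (-0.057159) = 0.042869 substitutions/site.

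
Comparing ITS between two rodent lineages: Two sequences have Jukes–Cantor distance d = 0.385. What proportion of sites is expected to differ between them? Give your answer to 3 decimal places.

0.301

p = (3/4)(1 − e^(−4d/3)) = 0.75 × (1 − e^(-0.513333)) = 0.75 × (1 − 0.598497) = 0.301127.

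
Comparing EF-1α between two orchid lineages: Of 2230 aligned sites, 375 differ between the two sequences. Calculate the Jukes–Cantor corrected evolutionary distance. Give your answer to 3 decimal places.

p = 375/2230 ≈ 0.168161.
d = −(3/4) ln(1 − 4p/3) = −0.75 ln(1 − 0.224215) = −0.75 ln(0.775785)
  = −0.75 × (-0.253880) = 0.190410 substitutions/site.

0.190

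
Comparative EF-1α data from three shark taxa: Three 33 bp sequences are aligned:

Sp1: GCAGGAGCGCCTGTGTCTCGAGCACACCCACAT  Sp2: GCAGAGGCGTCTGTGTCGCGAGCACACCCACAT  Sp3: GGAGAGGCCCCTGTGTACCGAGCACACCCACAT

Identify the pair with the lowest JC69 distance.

Sp1 and Sp2

Sp1–Sp2: 4/33 differ, p = 0.121, d = 0.132.
Sp1–Sp3: 6/33 differ, p = 0.182, d = 0.208.
Sp2–Sp3: 5/33 differ, p = 0.152, d = 0.169.
The smallest distance is between Sp1 and Sp2.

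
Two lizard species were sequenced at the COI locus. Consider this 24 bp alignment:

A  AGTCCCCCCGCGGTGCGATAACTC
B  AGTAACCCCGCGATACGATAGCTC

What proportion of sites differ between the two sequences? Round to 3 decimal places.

0.208

The sequences differ at 5 of 24 positions (sites 4, 5, 13, 15, 21).
p = 5/24 = 0.208333… ≈ 0.208 (to 3 d.p.).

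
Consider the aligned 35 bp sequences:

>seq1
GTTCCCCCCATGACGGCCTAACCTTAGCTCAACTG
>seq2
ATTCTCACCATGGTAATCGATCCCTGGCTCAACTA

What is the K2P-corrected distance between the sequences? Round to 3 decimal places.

0.582

Of 35 sites, 10 differences are transitions and 3 are transversions, so P = 10/35 ≈ 0.285714 and Q = 3/35 ≈ 0.085714.
Under the Kimura two-parameter model, d = −½ ln(1 − 2P − Q) − ¼ ln(1 − 2Q).
1 − 2P − Q = 0.342858, giving −½ ln(0.342858) = 0.535219.
1 − 2Q = 0.828572, giving −¼ ln(0.828572) = 0.047013.
d = 0.535219 + 0.047013 = 0.582232.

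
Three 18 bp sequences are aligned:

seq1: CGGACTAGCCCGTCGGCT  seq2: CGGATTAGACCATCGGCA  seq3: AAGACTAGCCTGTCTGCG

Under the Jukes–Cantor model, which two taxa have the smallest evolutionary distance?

seq1–seq2: 4/18 differ, p = 0.222, d = 0.264.
seq1–seq3: 5/18 differ, p = 0.278, d = 0.347.
seq2–seq3: 8/18 differ, p = 0.444, d = 0.673.
The smallest distance is between seq1 and seq2.

seq1 and seq2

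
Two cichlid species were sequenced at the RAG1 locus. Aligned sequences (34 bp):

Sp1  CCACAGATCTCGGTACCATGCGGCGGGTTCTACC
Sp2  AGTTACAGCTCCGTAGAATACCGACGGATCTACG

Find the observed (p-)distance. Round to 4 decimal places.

0.4412

The sequences differ at 15 of 34 positions.
p = 15/34 = 0.441176… ≈ 0.4412 (to 4 d.p.).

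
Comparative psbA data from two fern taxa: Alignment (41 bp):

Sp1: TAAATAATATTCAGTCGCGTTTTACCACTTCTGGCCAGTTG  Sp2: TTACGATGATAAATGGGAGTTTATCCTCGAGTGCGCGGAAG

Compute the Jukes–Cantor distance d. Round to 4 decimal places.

0.9426

The sequences differ at 22 of 41 sites, so p = 22/41 ≈ 0.536585.
d = −(3/4) ln(1 − 4p/3) = −0.75 ln(1 − 0.715447) = −0.75 ln(0.284553)
  = −0.75 × (-1.256836) = 0.942627 substitutions/site.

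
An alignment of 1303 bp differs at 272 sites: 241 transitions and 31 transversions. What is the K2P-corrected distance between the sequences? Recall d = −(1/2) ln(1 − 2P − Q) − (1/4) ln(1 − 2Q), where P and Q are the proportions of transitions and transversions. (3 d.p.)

P = 241/1303 ≈ 0.184958 and Q = 31/1303 ≈ 0.023791.
Under the Kimura two-parameter model, d = −½ ln(1 − 2P − Q) − ¼ ln(1 − 2Q).
1 − 2P − Q = 0.606293, giving −½ ln(0.606293) = 0.250196.
1 − 2Q = 0.952418, giving −¼ ln(0.952418) = 0.012188.
d = 0.250196 + 0.012188 = 0.262384.

0.262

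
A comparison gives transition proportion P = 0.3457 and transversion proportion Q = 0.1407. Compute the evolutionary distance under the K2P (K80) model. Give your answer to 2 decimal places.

0.97

Under the Kimura two-parameter model, d = −½ ln(1 − 2P − Q) − ¼ ln(1 − 2Q).
1 − 2P − Q = 0.1679, giving −½ ln(0.1679) = 0.892193.
1 − 2Q = 0.7186, giving −¼ ln(0.7186) = 0.082613.
d = 0.892193 + 0.082613 = 0.974806.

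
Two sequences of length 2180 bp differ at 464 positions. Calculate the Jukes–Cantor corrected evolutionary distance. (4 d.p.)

p = 464/2180 ≈ 0.212844.
d = −(3/4) ln(1 − 4p/3) = −0.75 ln(1 − 0.283792) = −0.75 ln(0.716208)
  = −0.75 × (-0.333785) = 0.250339 substitutions/site.

0.2503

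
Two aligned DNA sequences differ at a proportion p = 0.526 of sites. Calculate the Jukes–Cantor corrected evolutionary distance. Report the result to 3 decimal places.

0.906

d = −(3/4) ln(1 − 4p/3) = −0.75 ln(1 − 0.701333) = −0.75 ln(0.298667)
  = −0.75 × (-1.208426) = 0.906320 substitutions/site.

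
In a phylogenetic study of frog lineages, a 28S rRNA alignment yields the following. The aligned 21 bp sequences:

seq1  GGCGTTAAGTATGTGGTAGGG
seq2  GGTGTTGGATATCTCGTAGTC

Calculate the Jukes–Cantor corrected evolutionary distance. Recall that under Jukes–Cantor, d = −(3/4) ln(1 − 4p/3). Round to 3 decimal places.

0.532

The sequences differ at 8 of 21 sites (3, 7, 8, 9, 13, 15, 20, 21), so p = 8/21 ≈ 0.380952.
d = −(3/4) ln(1 − 4p/3) = −0.75 ln(1 − 0.507936) = −0.75 ln(0.492064)
  = −0.75 × (-0.709146) = 0.531860 substitutions/site.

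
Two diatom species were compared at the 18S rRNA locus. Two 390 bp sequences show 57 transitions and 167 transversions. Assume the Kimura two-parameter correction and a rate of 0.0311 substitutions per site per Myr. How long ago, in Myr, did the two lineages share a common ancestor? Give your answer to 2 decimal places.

P = 57/390 ≈ 0.146154 and Q = 167/390 ≈ 0.428205.
Under the Kimura two-parameter model, d = −½ ln(1 − 2P − Q) − ¼ ln(1 − 2Q).
1 − 2P − Q = 0.279487, giving −½ ln(0.279487) = 0.637400.
1 − 2Q = 0.14359, giving −¼ ln(0.14359) = 0.485198.
d = 0.637400 + 0.485198 = 1.122598.
Under a molecular clock d = 2μt, so t = d/(2μ) = 1.122598 / (2 × 0.0311) = 18.05 Myr.

18.05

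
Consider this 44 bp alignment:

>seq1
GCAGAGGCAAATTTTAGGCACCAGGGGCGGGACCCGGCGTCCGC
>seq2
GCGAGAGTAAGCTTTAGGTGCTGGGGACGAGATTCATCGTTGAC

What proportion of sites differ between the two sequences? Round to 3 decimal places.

0.455

The sequences differ at 20 of 44 positions.
p = 20/44 = 0.454545… ≈ 0.455 (to 3 d.p.).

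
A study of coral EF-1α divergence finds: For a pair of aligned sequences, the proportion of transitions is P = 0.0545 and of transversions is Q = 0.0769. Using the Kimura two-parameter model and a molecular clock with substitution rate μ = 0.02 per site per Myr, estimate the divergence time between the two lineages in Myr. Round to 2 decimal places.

Under the Kimura two-parameter model, d = −½ ln(1 − 2P − Q) − ¼ ln(1 − 2Q).
1 − 2P − Q = 0.8141, giving −½ ln(0.8141) = 0.102836.
1 − 2Q = 0.8462, giving −¼ ln(0.8462) = 0.041750.
d = 0.102836 + 0.041750 = 0.144586.
Under a molecular clock d = 2μt, so t = d/(2μ) = 0.144586 / (2 × 0.02) = 3.61 Myr.

3.61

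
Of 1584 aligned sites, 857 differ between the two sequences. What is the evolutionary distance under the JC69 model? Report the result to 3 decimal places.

p = 857/1584 ≈ 0.541035.
d = −(3/4) ln(1 − 4p/3) = −0.75 ln(1 − 0.72138) = −0.75 ln(0.27862)
  = −0.75 × (-1.277906) = 0.958430 substitutions/site.

0.958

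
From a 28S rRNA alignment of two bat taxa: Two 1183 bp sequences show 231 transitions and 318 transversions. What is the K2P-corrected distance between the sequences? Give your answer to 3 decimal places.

P = 231/1183 ≈ 0.195266 and Q = 318/1183 ≈ 0.268808.
Under the Kimura two-parameter model, d = −½ ln(1 − 2P − Q) − ¼ ln(1 − 2Q).
1 − 2P − Q = 0.34066, giving −½ ln(0.34066) = 0.538435.
1 − 2Q = 0.462384, giving −¼ ln(0.462384) = 0.192840.
d = 0.538435 + 0.192840 = 0.731275.

0.731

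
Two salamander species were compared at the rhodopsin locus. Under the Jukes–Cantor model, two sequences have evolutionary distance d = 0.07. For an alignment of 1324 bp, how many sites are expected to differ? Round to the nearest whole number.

Invert JC69: p = (3/4)(1 − e^(−4d/3)) = 0.75 × (1 − e^(-0.093333)) = 0.75 × (1 − 0.910890) = 0.066833.
Expected differing sites = pL ≈ 0.066833 × 1324 = 88.486892 ≈ 88.

88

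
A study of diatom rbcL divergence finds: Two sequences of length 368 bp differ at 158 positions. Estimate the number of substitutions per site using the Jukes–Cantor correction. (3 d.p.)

p = 158/368 ≈ 0.429348.
d = −(3/4) ln(1 − 4p/3) = −0.75 ln(1 − 0.572464) = −0.75 ln(0.427536)
  = −0.75 × (-0.849717) = 0.637288 substitutions/site.

0.637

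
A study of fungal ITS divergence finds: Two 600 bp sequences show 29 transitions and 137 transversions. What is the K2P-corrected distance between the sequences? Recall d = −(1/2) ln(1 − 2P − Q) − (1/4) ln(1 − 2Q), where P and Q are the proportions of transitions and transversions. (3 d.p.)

P = 29/600 ≈ 0.048333 and Q = 137/600 ≈ 0.228333.
Under the Kimura two-parameter model, d = −½ ln(1 − 2P − Q) − ¼ ln(1 − 2Q).
1 − 2P − Q = 0.675001, giving −½ ln(0.675001) = 0.196521.
1 − 2Q = 0.543334, giving −¼ ln(0.543334) = 0.152508.
d = 0.196521 + 0.152508 = 0.349029.

0.349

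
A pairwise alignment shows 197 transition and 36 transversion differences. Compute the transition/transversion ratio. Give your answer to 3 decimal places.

5.472

R = 197/36 = 5.472222… ≈ 5.472 (to 3 d.p.).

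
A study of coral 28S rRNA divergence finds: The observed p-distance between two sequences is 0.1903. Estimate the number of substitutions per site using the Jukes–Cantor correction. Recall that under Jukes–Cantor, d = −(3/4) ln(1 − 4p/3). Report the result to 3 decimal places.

0.220

d = −(3/4) ln(1 − 4p/3) = −0.75 ln(1 − 0.253733) = −0.75 ln(0.746267)
  = −0.75 × (-0.292672) = 0.219504 substitutions/site.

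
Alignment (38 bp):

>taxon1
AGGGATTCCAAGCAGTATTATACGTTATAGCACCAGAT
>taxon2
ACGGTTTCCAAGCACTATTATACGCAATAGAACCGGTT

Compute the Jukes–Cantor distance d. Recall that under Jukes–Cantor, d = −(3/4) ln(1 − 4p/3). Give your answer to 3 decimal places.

0.247

The sequences differ at 8 of 38 sites (2, 5, 15, 25, 26, 31, 35, 37), so p = 8/38 ≈ 0.210526.
d = −(3/4) ln(1 − 4p/3) = −0.75 ln(1 − 0.280701) = −0.75 ln(0.719299)
  = −0.75 × (-0.329478) = 0.247109 substitutions/site.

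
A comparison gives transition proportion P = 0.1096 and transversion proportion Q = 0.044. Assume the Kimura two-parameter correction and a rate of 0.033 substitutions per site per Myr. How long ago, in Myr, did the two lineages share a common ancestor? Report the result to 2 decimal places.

Under the Kimura two-parameter model, d = −½ ln(1 − 2P − Q) − ¼ ln(1 − 2Q).
1 − 2P − Q = 0.7368, giving −½ ln(0.7368) = 0.152719.
1 − 2Q = 0.912, giving −¼ ln(0.912) = 0.023029.
d = 0.152719 + 0.023029 = 0.175748.
Under a molecular clock d = 2μt, so t = d/(2μ) = 0.175748 / (2 × 0.033) = 2.66 Myr.

2.66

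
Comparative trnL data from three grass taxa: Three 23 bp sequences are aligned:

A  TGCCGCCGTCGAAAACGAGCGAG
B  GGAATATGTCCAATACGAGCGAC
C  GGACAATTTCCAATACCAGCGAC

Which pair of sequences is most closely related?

B and C

A–B: 9/23 differ, p = 0.391, d = 0.553.
A–C: 10/23 differ, p = 0.435, d = 0.650.
B–C: 4/23 differ, p = 0.174, d = 0.198.
The smallest distance is between B and C.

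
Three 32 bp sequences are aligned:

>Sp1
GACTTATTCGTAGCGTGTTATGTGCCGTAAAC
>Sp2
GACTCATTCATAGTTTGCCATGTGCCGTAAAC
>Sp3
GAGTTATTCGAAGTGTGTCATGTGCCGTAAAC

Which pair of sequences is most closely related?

Sp1 and Sp3

Sp1–Sp2: 6/32 differ, p = 0.188, d = 0.216.
Sp1–Sp3: 4/32 differ, p = 0.125, d = 0.137.
Sp2–Sp3: 6/32 differ, p = 0.188, d = 0.216.
The smallest distance is between Sp1 and Sp3.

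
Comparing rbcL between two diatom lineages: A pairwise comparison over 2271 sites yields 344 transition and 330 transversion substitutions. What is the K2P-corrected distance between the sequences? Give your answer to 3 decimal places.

0.383

P = 344/2271 ≈ 0.151475 and Q = 330/2271 ≈ 0.14531.
Under the Kimura two-parameter model, d = −½ ln(1 − 2P − Q) − ¼ ln(1 − 2Q).
1 − 2P − Q = 0.55174, giving −½ ln(0.55174) = 0.297339.
1 − 2Q = 0.70938, giving −¼ ln(0.70938) = 0.085841.
d = 0.297339 + 0.085841 = 0.383180.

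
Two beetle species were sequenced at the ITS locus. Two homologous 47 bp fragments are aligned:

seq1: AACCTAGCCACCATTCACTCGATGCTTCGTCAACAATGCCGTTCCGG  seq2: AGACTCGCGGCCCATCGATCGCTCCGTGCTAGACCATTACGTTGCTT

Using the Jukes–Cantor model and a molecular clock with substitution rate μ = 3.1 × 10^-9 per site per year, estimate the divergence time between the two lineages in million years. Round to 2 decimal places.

The sequences differ at 22 of 47 sites, so p = 22/47 ≈ 0.468085.
d = −(3/4) ln(1 − 4p/3) = −0.75 ln(1 − 0.624113) = −0.75 ln(0.375887)
  = −0.75 × (-0.978467) = 0.733850 substitutions/site.
Under a molecular clock d = 2μt, so t = d/(2μ) = 0.733850 / (2 × 3.1 × 10^-9) = 118.36 million years.

118.36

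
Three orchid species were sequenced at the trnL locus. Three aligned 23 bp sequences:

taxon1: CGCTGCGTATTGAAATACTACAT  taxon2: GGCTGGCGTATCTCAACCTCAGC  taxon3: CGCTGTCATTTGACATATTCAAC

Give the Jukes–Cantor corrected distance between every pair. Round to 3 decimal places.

taxon1–taxon2: 15/23 sites differ → p ≈ 0.652174, d = −0.75 ln(1 − 0.869565) = 1.527660 ≈ 1.528.
taxon1–taxon3: 9/23 sites differ → p ≈ 0.391304, d = −0.75 ln(1 − 0.521739) = 0.553199 ≈ 0.553.
taxon2–taxon3: 10/23 sites differ → p ≈ 0.434783, d = −0.75 ln(1 − 0.579711) = 0.650110 ≈ 0.650.

d(taxon1,taxon2) = 1.528, d(taxon1,taxon3) = 0.553, d(taxon2,taxon3) = 0.650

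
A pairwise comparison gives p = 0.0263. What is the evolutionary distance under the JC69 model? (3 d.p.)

0.027

d = −(3/4) ln(1 − 4p/3) = −0.75 ln(1 − 0.035067) = −0.75 ln(0.964933)
  = −0.75 × (-0.035697) = 0.026773 substitutions/site.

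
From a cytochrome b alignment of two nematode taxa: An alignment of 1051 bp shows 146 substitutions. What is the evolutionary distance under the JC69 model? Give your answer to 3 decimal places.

p = 146/1051 ≈ 0.138915.
d = −(3/4) ln(1 − 4p/3) = −0.75 ln(1 − 0.18522) = −0.75 ln(0.81478)
  = −0.75 × (-0.204837) = 0.153628 substitutions/site.

0.154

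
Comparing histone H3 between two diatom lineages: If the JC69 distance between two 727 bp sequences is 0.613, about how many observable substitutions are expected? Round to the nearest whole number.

Invert JC69: p = (3/4)(1 − e^(−4d/3)) = 0.75 × (1 − e^(-0.817333)) = 0.75 × (1 − 0.441608) = 0.418794.
Expected differing sites = pL ≈ 0.418794 × 727 = 304.463238 ≈ 304.

304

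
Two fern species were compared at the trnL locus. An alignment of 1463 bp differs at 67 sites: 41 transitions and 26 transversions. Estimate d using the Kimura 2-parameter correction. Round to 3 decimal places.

P = 41/1463 ≈ 0.028025 and Q = 26/1463 ≈ 0.017772.
Under the Kimura two-parameter model, d = −½ ln(1 − 2P − Q) − ¼ ln(1 − 2Q).
1 − 2P − Q = 0.926178, giving −½ ln(0.926178) = 0.038344.
1 − 2Q = 0.964456, giving −¼ ln(0.964456) = 0.009048.
d = 0.038344 + 0.009048 = 0.047392.

0.047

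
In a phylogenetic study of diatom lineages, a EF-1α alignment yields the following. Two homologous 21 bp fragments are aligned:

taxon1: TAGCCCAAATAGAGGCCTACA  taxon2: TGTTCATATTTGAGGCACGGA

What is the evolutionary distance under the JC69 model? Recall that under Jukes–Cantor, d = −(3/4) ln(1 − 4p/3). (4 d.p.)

0.8990

The sequences differ at 11 of 21 sites, so p = 11/21 ≈ 0.52381.
d = −(3/4) ln(1 − 4p/3) = −0.75 ln(1 − 0.698413) = −0.75 ln(0.301587)
  = −0.75 × (-1.198697) = 0.899023 substitutions/site.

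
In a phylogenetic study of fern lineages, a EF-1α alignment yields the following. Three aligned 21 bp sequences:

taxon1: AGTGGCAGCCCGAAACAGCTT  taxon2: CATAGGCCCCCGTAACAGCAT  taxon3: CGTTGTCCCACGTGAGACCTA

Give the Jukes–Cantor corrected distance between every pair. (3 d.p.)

d(taxon1,taxon2) = 0.532, d(taxon1,taxon3) = 0.899, d(taxon2,taxon3) = 0.635

taxon1–taxon2: 8/21 sites differ → p ≈ 0.380952, d = −0.75 ln(1 − 0.507936) = 0.531860 ≈ 0.532.
taxon1–taxon3: 11/21 sites differ → p ≈ 0.52381, d = −0.75 ln(1 − 0.698413) = 0.899023 ≈ 0.899.
taxon2–taxon3: 9/21 sites differ → p ≈ 0.428571, d = −0.75 ln(1 − 0.571428) = 0.635472 ≈ 0.635.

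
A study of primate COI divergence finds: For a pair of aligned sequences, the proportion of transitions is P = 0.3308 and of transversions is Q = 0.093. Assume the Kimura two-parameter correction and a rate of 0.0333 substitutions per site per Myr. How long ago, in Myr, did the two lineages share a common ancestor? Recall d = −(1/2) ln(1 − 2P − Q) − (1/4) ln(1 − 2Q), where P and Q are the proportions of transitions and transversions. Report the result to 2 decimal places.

11.32

Under the Kimura two-parameter model, d = −½ ln(1 − 2P − Q) − ¼ ln(1 − 2Q).
1 − 2P − Q = 0.2454, giving −½ ln(0.2454) = 0.702433.
1 − 2Q = 0.814, giving −¼ ln(0.814) = 0.051449.
d = 0.702433 + 0.051449 = 0.753882.
Under a molecular clock d = 2μt, so t = d/(2μ) = 0.753882 / (2 × 0.0333) = 11.32 Myr.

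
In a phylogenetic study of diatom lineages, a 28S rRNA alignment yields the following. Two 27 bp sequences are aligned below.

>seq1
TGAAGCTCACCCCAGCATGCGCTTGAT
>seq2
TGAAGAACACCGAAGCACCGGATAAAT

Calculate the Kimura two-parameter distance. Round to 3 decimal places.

0.518

Of 27 sites, 2 differences are transitions and 8 are transversions, so P = 2/27 ≈ 0.074074 and Q = 8/27 ≈ 0.296296.
Under the Kimura two-parameter model, d = −½ ln(1 − 2P − Q) − ¼ ln(1 − 2Q).
1 − 2P − Q = 0.555556, giving −½ ln(0.555556) = 0.293893.
1 − 2Q = 0.407408, giving −¼ ln(0.407408) = 0.224485.
d = 0.293893 + 0.224485 = 0.518378.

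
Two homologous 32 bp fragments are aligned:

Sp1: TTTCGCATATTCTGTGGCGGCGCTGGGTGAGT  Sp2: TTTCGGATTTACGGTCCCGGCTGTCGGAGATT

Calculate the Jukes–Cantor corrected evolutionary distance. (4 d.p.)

0.4598

The sequences differ at 11 of 32 sites, so p = 11/32 = 0.34375.
d = −(3/4) ln(1 − 4p/3) = −0.75 ln(1 − 0.458333) = −0.75 ln(0.541667)
  = −0.75 × (-0.613104) = 0.459828 substitutions/site.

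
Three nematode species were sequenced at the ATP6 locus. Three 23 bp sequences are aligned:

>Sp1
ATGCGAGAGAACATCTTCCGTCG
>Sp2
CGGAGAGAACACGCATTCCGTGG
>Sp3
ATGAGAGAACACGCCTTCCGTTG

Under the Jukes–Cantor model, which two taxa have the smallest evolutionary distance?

Sp1–Sp2: 9/23 differ, p = 0.391, d = 0.553.
Sp1–Sp3: 6/23 differ, p = 0.261, d = 0.321.
Sp2–Sp3: 4/23 differ, p = 0.174, d = 0.198.
The smallest distance is between Sp2 and Sp3.

Sp2 and Sp3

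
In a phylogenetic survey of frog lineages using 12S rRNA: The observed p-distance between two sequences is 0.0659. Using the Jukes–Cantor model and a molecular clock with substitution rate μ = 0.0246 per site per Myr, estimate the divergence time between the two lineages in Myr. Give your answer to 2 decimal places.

d = −(3/4) ln(1 − 4p/3) = −0.75 ln(1 − 0.087867) = −0.75 ln(0.912133)
  = −0.75 × (-0.091969) = 0.068977 substitutions/site.
Under a molecular clock d = 2μt, so t = d/(2μ) = 0.068977 / (2 × 0.0246) = 1.40 Myr.

1.40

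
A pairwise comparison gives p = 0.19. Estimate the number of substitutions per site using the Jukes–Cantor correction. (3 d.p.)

0.219

d = −(3/4) ln(1 − 4p/3) = −0.75 ln(1 − 0.253333) = −0.75 ln(0.746667)
  = −0.75 × (-0.292136) = 0.219102 substitutions/site.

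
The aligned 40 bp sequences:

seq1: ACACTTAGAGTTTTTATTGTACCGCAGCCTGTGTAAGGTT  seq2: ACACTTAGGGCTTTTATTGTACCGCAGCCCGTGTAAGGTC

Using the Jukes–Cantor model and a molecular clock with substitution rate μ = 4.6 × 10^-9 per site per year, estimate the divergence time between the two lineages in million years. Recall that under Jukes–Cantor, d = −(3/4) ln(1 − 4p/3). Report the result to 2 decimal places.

The sequences differ at 4 of 40 sites (9, 11, 30, 40), so p = 4/40 = 0.1.
d = −(3/4) ln(1 − 4p/3) = −0.75 ln(1 − 0.133333) = −0.75 ln(0.866667)
  = −0.75 × (-0.143100) = 0.107325 substitutions/site.
Under a molecular clock d = 2μt, so t = d/(2μ) = 0.107325 / (2 × 4.6 × 10^-9) = 11.67 million years.

11.67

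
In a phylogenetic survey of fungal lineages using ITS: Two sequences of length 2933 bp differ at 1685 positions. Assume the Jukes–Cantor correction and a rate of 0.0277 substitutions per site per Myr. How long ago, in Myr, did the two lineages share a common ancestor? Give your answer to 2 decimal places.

19.66

p = 1685/2933 ≈ 0.574497.
d = −(3/4) ln(1 − 4p/3) = −0.75 ln(1 − 0.765996) = −0.75 ln(0.234004)
  = −0.75 × (-1.452417) = 1.089313 substitutions/site.
Under a molecular clock d = 2μt, so t = d/(2μ) = 1.089313 / (2 × 0.0277) = 19.66 Myr.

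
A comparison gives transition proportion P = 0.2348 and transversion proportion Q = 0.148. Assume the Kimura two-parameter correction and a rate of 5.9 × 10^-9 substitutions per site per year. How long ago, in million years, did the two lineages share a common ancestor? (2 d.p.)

48.17

Under the Kimura two-parameter model, d = −½ ln(1 − 2P − Q) − ¼ ln(1 − 2Q).
1 − 2P − Q = 0.3824, giving −½ ln(0.3824) = 0.480644.
1 − 2Q = 0.704, giving −¼ ln(0.704) = 0.087744.
d = 0.480644 + 0.087744 = 0.568388.
Under a molecular clock d = 2μt, so t = d/(2μ) = 0.568388 / (2 × 5.9 × 10^-9) = 48.17 million years.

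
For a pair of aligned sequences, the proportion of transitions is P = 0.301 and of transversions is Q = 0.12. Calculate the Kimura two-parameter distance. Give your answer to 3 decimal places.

Under the Kimura two-parameter model, d = −½ ln(1 − 2P − Q) − ¼ ln(1 − 2Q).
1 − 2P − Q = 0.278, giving −½ ln(0.278) = 0.640067.
1 − 2Q = 0.76, giving −¼ ln(0.76) = 0.068609.
d = 0.640067 + 0.068609 = 0.708676.

0.709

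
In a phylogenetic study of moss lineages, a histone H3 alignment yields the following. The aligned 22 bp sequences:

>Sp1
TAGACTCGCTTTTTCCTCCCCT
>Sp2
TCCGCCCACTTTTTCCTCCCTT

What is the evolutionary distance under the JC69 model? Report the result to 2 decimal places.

0.34

The sequences differ at 6 of 22 sites (2, 3, 4, 6, 8, 21), so p = 6/22 ≈ 0.272727.
d = −(3/4) ln(1 − 4p/3) = −0.75 ln(1 − 0.363636) = −0.75 ln(0.636364)
  = −0.75 × (-0.451985) = 0.338989 substitutions/site.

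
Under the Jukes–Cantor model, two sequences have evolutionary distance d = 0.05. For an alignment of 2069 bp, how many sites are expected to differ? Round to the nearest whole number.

100

Invert JC69: p = (3/4)(1 − e^(−4d/3)) = 0.75 × (1 − e^(-0.066667)) = 0.75 × (1 − 0.935507) = 0.048370.
Expected differing sites = pL ≈ 0.048370 × 2069 = 100.07753 ≈ 100.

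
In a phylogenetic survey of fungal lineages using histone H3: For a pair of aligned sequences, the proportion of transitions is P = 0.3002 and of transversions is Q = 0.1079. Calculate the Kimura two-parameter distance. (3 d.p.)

Under the Kimura two-parameter model, d = −½ ln(1 − 2P − Q) − ¼ ln(1 − 2Q).
1 − 2P − Q = 0.2917, giving −½ ln(0.2917) = 0.616015.
1 − 2Q = 0.7842, giving −¼ ln(0.7842) = 0.060773.
d = 0.616015 + 0.060773 = 0.676788.

0.677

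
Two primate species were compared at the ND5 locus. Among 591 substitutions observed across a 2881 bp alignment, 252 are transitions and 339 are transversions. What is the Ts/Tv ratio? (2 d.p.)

0.74

R = 252/339 = 0.743362… ≈ 0.74 (to 2 d.p.).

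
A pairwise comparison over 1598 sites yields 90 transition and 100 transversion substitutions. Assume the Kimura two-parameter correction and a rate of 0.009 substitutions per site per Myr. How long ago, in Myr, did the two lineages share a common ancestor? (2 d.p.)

P = 90/1598 ≈ 0.05632 and Q = 100/1598 ≈ 0.062578.
Under the Kimura two-parameter model, d = −½ ln(1 − 2P − Q) − ¼ ln(1 − 2Q).
1 − 2P − Q = 0.824782, giving −½ ln(0.824782) = 0.096318.
1 − 2Q = 0.874844, giving −¼ ln(0.874844) = 0.033427.
d = 0.096318 + 0.033427 = 0.129745.
Under a molecular clock d = 2μt, so t = d/(2μ) = 0.129745 / (2 × 0.009) = 7.21 Myr.

7.21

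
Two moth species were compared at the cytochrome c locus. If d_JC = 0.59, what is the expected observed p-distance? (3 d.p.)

0.408

p = (3/4)(1 − e^(−4d/3)) = 0.75 × (1 − e^(-0.786667)) = 0.75 × (1 − 0.455360) = 0.408480.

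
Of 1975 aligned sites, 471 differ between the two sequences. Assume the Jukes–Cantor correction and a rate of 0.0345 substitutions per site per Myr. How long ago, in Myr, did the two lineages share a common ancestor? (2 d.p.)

p = 471/1975 ≈ 0.238481.
d = −(3/4) ln(1 − 4p/3) = −0.75 ln(1 − 0.317975) = −0.75 ln(0.682025)
  = −0.75 × (-0.382689) = 0.287017 substitutions/site.
Under a molecular clock d = 2μt, so t = d/(2μ) = 0.287017 / (2 × 0.0345) = 4.16 Myr.

4.16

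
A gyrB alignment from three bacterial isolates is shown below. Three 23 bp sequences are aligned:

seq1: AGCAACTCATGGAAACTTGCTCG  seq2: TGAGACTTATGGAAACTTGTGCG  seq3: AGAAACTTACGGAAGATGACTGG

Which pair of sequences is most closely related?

seq1 and seq2

seq1–seq2: 6/23 differ, p = 0.261, d = 0.321.
seq1–seq3: 8/23 differ, p = 0.348, d = 0.467.
seq2–seq3: 10/23 differ, p = 0.435, d = 0.650.
The smallest distance is between seq1 and seq2.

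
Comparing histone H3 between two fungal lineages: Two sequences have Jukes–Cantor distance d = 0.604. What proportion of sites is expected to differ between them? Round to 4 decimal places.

0.4148

p = (3/4)(1 − e^(−4d/3)) = 0.75 × (1 − e^(-0.805333)) = 0.75 × (1 − 0.446939) = 0.414796.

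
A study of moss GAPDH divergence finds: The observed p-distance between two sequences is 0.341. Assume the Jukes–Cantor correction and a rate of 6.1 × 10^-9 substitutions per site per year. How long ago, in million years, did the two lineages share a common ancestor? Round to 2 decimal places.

d = −(3/4) ln(1 − 4p/3) = −0.75 ln(1 − 0.454667) = −0.75 ln(0.545333)
  = −0.75 × (-0.606359) = 0.454769 substitutions/site.
Under a molecular clock d = 2μt, so t = d/(2μ) = 0.454769 / (2 × 6.1 × 10^-9) = 37.28 million years.

37.28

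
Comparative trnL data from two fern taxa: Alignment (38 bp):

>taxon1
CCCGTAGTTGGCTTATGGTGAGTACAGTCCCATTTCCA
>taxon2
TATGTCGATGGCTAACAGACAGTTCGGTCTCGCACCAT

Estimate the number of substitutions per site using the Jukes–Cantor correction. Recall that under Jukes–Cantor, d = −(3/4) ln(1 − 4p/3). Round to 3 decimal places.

The sequences differ at 19 of 38 sites, so p = 19/38 = 0.5.
d = −(3/4) ln(1 − 4p/3) = −0.75 ln(1 − 0.666667) = −0.75 ln(0.333333)
  = −0.75 × (-1.098613) = 0.823960 substitutions/site.

0.824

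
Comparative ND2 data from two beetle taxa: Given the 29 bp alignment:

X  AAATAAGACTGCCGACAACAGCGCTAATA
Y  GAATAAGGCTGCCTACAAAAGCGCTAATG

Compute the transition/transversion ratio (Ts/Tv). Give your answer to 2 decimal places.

1.50

Transitions are A↔G and C↔T; transversions are all other mismatches.
Transitions: 3. Transversions: 2.
R = 3/2 = 1.50.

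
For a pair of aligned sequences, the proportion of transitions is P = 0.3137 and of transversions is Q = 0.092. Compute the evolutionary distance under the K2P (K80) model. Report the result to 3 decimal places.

0.686

Under the Kimura two-parameter model, d = −½ ln(1 − 2P − Q) − ¼ ln(1 − 2Q).
1 − 2P − Q = 0.2806, giving −½ ln(0.2806) = 0.635413.
1 − 2Q = 0.816, giving −¼ ln(0.816) = 0.050835.
d = 0.635413 + 0.050835 = 0.686248.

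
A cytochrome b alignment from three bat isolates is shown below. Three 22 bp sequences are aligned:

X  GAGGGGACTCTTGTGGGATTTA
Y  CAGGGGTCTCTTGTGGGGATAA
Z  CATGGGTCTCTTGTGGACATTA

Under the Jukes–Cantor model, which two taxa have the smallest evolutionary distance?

Y and Z

X–Y: 5/22 differ, p = 0.227, d = 0.271.
X–Z: 6/22 differ, p = 0.273, d = 0.339.
Y–Z: 4/22 differ, p = 0.182, d = 0.208.
The smallest distance is between Y and Z.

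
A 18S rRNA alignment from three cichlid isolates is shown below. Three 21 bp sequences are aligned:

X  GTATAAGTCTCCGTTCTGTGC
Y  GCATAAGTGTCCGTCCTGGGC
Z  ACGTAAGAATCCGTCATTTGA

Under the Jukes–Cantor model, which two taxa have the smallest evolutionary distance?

X and Y

X–Y: 4/21 differ, p = 0.190, d = 0.220.
X–Z: 9/21 differ, p = 0.429, d = 0.635.
Y–Z: 8/21 differ, p = 0.381, d = 0.532.
The smallest distance is between X and Y.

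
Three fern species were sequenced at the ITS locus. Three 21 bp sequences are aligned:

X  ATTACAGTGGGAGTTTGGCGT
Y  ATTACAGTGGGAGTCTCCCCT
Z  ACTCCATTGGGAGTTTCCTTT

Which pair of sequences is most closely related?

X and Y

X–Y: 4/21 differ, p = 0.190, d = 0.220.
X–Z: 7/21 differ, p = 0.333, d = 0.441.
Y–Z: 6/21 differ, p = 0.286, d = 0.360.
The smallest distance is between X and Y.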